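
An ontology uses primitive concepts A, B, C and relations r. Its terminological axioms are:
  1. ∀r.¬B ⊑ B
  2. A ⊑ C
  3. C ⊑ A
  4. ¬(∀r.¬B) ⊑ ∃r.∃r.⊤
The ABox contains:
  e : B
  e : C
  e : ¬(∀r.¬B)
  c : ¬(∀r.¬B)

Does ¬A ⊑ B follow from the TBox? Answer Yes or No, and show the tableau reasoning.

1. ¬A ⊑ B  ⇔  (¬A ⊓ ¬B) unsat w.r.t. T
   open: L(x₀) ⊇ {¬A, ¬B, ¬C, ∃r.B, ∃r.∃r.⊤} (+ ∃-successors)
2. Hence ¬A ⊑ B: not entailed.

No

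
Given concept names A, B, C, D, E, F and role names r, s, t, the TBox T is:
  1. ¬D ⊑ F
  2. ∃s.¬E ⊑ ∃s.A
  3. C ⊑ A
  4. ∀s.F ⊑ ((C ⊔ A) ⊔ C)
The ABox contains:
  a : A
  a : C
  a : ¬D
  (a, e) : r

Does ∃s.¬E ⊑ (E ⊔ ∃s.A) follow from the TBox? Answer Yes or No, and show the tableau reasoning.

Yes

1. ∃s.¬E ⊑ (E ⊔ ∃s.A)  ⇔  (∃s.¬E ⊓ (¬E ⊓ ∀s.¬A)) unsat w.r.t. T
   all branches close; clash {A, ¬A} at an ∃-successor
2. Hence ∃s.¬E ⊑ (E ⊔ ∃s.A): entailed.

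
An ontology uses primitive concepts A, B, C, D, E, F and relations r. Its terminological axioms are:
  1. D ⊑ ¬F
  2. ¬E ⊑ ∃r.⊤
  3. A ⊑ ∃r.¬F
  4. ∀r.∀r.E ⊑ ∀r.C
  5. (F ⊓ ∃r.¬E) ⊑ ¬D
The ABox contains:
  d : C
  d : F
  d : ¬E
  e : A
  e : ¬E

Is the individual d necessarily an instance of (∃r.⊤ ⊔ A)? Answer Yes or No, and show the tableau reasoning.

Yes

1. d : (∃r.⊤ ⊔ A)?  L(d) = {C, F, ¬E} ∪ {(∀r.⊥ ⊓ ¬A)}
   clash {F, ¬F} at d — d ∈ (∃r.⊤ ⊔ A)
2. Hence d : (∃r.⊤ ⊔ A): entailed.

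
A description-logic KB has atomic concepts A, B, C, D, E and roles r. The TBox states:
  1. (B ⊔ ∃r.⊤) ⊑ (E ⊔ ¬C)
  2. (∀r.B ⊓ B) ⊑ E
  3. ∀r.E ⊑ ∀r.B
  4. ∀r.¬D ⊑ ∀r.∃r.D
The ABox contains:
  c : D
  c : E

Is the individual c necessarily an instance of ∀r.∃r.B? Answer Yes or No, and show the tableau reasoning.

1. c : ∀r.∃r.B?  L(c) = {D, E} ∪ {∃r.∀r.¬B}
   open: L(c) ⊇ {D, E, ∃r.D, ∃r.¬E, ∃r.∀r.¬B} (+ ∃-successors) — c ∉ ∀r.∃r.B possible
2. Hence c : ∀r.∃r.B: not entailed.

No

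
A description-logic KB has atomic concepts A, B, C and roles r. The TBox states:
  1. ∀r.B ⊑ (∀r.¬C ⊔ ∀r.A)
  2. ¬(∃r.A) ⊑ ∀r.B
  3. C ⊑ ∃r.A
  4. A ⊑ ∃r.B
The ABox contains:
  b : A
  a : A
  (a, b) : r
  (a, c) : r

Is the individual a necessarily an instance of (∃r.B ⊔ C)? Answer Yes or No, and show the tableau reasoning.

1. a : (∃r.B ⊔ C)?  L(a) = {A} ∪ {(∀r.¬B ⊓ ¬C)}
   clash {B, ¬B} at b — a ∈ (∃r.B ⊔ C)
2. Hence a : (∃r.B ⊔ C): entailed.

Yes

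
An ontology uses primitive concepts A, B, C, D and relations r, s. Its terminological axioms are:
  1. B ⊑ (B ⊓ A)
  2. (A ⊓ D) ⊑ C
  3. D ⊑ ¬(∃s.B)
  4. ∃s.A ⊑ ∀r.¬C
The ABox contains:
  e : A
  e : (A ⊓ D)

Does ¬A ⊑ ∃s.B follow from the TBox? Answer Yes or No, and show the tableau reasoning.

No

1. ¬A ⊑ ∃s.B  ⇔  (¬A ⊓ ∀s.¬B) unsat w.r.t. T
   open: L(x₀) ⊇ {¬A, ¬B, ∀s.¬A, ∀s.¬B}
2. Hence ¬A ⊑ ∃s.B: not entailed.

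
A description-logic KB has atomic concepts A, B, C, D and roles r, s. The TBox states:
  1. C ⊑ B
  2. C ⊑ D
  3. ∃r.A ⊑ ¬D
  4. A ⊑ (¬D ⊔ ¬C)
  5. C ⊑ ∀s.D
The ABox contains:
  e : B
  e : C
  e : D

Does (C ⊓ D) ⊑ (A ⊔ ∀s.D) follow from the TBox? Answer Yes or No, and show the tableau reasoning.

1. (C ⊓ D) ⊑ (A ⊔ ∀s.D)  ⇔  ((C ⊓ D) ⊓ (¬A ⊓ ∃s.¬D)) unsat w.r.t. T
   all branches close; clash {D, ¬D} at x₀
2. Hence (C ⊓ D) ⊑ (A ⊔ ∀s.D): entailed.

Yes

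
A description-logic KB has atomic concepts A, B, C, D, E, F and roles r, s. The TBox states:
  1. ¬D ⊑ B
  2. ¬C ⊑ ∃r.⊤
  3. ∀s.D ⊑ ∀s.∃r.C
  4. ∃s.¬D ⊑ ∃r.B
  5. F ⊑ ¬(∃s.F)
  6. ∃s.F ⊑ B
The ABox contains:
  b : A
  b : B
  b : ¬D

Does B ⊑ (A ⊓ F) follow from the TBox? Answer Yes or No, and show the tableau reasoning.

1. B ⊑ (A ⊓ F)  ⇔  (B ⊓ (¬A ⊔ ¬F)) unsat w.r.t. T
   open: L(x₀) ⊇ {B, C, ¬A, ¬F, ∀s.D, …}
2. Hence B ⊑ (A ⊓ F): not entailed.

No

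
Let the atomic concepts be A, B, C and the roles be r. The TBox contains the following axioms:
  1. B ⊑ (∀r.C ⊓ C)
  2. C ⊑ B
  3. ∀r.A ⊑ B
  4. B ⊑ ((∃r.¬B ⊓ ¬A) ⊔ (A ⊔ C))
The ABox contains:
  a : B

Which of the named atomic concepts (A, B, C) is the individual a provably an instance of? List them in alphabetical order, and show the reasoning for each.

1. a : A?  L(a) = {B} ∪ {¬A}
   apply at a: B⊑(∀r.C ⊓ C); B⊑((∃r.¬B ⊓ ¬A) ⊔ (A ⊔ C))
   open: L(a) ⊇ {B, C, ¬A, ∀r.C} — a ∉ A possible
2. a : B?  L(a) = {B} ∪ {¬B}
   clash {B, ¬B} at a — a ∈ B
3. a : C?  L(a) = {B} ∪ {¬C}
   clash {C, ¬C} at a — a ∈ C
4. Entailed for a: {B, C}

{B, C}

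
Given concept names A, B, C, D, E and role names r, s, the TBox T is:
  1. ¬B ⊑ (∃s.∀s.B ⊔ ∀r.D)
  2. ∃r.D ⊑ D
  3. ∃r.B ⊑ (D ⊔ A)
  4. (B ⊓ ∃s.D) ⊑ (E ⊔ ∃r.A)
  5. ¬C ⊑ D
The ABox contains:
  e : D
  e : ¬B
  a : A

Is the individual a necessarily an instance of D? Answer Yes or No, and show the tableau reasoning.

No

1. a : D?  L(a) = {A} ∪ {¬D}
   open: L(a) ⊇ {A, C, ¬B, ¬D, ∀r.¬B, …} (+ ∃-successors) — a ∉ D possible
2. Hence a : D: not entailed.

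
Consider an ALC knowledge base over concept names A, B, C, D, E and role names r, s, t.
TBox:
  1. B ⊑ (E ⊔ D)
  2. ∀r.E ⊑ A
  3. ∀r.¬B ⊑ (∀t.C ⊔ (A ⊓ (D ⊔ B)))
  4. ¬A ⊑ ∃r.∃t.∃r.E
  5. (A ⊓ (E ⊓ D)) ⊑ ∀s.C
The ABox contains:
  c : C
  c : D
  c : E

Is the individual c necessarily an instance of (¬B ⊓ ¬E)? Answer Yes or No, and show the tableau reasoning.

No

1. c : (¬B ⊓ ¬E)?  L(c) = {C, D, E} ∪ {(B ⊔ E)}
   open: L(c) ⊇ {C, D, E, ¬A, ¬B, …} (+ ∃-successors) — c ∉ (¬B ⊓ ¬E) possible
2. Hence c : (¬B ⊓ ¬E): not entailed.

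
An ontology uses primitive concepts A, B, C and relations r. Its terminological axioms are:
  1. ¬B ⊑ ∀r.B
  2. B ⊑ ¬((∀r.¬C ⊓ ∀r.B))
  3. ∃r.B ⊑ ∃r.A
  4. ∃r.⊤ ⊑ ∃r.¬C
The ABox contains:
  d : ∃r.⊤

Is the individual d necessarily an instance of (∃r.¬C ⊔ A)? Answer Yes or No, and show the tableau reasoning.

1. d : (∃r.¬C ⊔ A)?  L(d) = {∃r.⊤} ∪ {(∀r.C ⊓ ¬A)}
   clash {C, ¬C} at an ∃-successor — d ∈ (∃r.¬C ⊔ A)
2. Hence d : (∃r.¬C ⊔ A): entailed.

Yes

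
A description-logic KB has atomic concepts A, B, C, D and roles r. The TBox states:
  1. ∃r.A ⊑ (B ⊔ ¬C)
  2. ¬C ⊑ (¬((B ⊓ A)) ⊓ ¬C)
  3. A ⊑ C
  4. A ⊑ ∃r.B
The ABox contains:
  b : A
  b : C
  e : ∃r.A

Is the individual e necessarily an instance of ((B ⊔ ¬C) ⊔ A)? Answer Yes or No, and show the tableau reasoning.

Yes

1. e : ((B ⊔ ¬C) ⊔ A)?  L(e) = {∃r.A} ∪ {((¬B ⊓ C) ⊓ ¬A)}
   clash {C, ¬C} at e — e ∈ ((B ⊔ ¬C) ⊔ A)
2. Hence e : ((B ⊔ ¬C) ⊔ A): entailed.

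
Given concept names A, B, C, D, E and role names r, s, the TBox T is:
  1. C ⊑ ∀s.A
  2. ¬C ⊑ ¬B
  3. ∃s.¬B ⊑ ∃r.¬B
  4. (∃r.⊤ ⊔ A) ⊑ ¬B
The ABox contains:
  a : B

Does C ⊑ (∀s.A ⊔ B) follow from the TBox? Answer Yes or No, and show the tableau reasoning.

1. C ⊑ (∀s.A ⊔ B)  ⇔  (C ⊓ (∃s.¬A ⊓ ¬B)) unsat w.r.t. T
   all branches close; clash {A, ¬A} at an ∃-successor
2. Hence C ⊑ (∀s.A ⊔ B): entailed.

Yes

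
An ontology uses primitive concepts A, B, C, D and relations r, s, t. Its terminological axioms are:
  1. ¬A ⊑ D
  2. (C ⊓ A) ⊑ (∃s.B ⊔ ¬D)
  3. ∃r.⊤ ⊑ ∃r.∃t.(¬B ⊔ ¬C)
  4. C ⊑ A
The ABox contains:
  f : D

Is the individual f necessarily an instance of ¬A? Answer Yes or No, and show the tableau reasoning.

No

1. f : ¬A?  L(f) = {D} ∪ {A}
   open: L(f) ⊇ {A, D, ¬C, ∀r.⊥} — f ∉ ¬A possible
2. Hence f : ¬A: not entailed.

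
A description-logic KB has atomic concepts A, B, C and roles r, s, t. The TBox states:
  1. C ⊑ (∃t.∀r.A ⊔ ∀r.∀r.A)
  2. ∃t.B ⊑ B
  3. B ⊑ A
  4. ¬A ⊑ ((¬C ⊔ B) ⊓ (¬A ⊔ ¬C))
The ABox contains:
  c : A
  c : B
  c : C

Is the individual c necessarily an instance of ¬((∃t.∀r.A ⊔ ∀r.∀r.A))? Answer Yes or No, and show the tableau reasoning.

1. c : ¬((∃t.∀r.A ⊔ ∀r.∀r.A))?  L(c) = {A, B, C} ∪ {(∃t.∀r.A ⊔ ∀r.∀r.A)}
   open: L(c) ⊇ {A, B, C, ∃t.∀r.A} (+ ∃-successors) — c ∉ ¬((∃t.∀r.A ⊔ ∀r.∀r.A)) possible
2. Hence c : ¬((∃t.∀r.A ⊔ ∀r.∀r.A)): not entailed.

No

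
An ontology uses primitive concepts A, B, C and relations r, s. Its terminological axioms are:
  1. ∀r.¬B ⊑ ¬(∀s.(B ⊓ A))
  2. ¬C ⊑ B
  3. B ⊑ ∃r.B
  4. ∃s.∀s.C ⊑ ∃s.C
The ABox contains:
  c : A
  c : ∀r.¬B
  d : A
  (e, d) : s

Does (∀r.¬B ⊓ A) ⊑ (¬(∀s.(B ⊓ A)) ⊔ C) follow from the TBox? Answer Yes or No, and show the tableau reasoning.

Yes

1. (∀r.¬B ⊓ A) ⊑ (¬(∀s.(B ⊓ A)) ⊔ C)  ⇔  ((∀r.¬B ⊓ A) ⊓ (∀s.(B ⊓ A) ⊓ ¬C)) unsat w.r.t. T
   all branches close; clash {B, ¬B} at an ∃-successor
2. Hence (∀r.¬B ⊓ A) ⊑ (¬(∀s.(B ⊓ A)) ⊔ C): entailed.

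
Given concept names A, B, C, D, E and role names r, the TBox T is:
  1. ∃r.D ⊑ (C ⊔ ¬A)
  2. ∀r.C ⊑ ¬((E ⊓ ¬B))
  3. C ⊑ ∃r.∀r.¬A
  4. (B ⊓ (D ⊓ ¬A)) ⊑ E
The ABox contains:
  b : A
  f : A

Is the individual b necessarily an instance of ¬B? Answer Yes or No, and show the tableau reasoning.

1. b : ¬B?  L(b) = {A} ∪ {B}
   open: L(b) ⊇ {A, B, ¬C, ∀r.¬D, ∃r.¬C} (+ ∃-successors) — b ∉ ¬B possible
2. Hence b : ¬B: not entailed.

No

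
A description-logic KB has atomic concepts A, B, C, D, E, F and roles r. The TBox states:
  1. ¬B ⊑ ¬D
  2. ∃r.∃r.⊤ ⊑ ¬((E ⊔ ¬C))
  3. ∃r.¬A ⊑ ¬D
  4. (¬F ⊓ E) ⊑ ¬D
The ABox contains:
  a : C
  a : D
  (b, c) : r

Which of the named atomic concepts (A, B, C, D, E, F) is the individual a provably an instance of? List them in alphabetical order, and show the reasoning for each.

{B, C, D}

1. a : A?  L(a) = {C, D} ∪ {¬A}
   open: L(a) ⊇ {B, C, D, F, ¬A, …} — a ∉ A possible
2. a : B?  L(a) = {C, D} ∪ {¬B}
   clash {D, ¬D} at a — a ∈ B
3. a : C?  L(a) = {C, D} ∪ {¬C}
   clash {C, ¬C} at a — a ∈ C
4. a : D?  L(a) = {C, D} ∪ {¬D}
   clash {D, ¬D} at a — a ∈ D
5. a : E?  L(a) = {C, D} ∪ {¬E}
   open: L(a) ⊇ {B, C, D, ¬E, ∀r.A, …} — a ∉ E possible
6. a : F?  L(a) = {C, D} ∪ {¬F}
   open: L(a) ⊇ {B, C, D, ¬E, ¬F, …} — a ∉ F possible
7. Entailed for a: {B, C, D}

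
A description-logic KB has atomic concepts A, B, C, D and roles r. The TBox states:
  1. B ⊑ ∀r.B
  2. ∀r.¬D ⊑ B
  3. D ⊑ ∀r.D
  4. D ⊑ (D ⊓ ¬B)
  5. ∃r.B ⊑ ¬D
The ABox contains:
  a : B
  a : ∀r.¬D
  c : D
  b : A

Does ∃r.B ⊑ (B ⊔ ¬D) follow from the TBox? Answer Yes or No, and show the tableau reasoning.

1. ∃r.B ⊑ (B ⊔ ¬D)  ⇔  (∃r.B ⊓ (¬B ⊓ D)) unsat w.r.t. T
   all branches close; clash {B, ¬B} at x₀
2. Hence ∃r.B ⊑ (B ⊔ ¬D): entailed.

Yes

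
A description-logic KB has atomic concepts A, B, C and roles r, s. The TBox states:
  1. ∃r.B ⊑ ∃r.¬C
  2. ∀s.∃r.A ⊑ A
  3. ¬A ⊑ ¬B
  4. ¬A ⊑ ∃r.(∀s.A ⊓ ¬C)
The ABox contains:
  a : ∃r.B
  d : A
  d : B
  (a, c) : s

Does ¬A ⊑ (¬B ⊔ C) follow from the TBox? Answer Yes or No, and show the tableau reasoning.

1. ¬A ⊑ (¬B ⊔ C)  ⇔  (¬A ⊓ (B ⊓ ¬C)) unsat w.r.t. T
   all branches close; clash {B, ¬B} at x₀
2. Hence ¬A ⊑ (¬B ⊔ C): entailed.

Yes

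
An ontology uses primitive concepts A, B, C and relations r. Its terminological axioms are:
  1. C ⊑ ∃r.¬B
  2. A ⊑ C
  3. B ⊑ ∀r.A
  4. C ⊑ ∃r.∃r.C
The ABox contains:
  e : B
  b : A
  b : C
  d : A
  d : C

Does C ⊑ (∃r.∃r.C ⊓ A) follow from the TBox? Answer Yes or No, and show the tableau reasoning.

No

1. C ⊑ (∃r.∃r.C ⊓ A)  ⇔  (C ⊓ (∀r.∀r.¬C ⊔ ¬A)) unsat w.r.t. T
   apply at x₀: C⊑∃r.¬B; C⊑∃r.∃r.C
   open: L(x₀) ⊇ {C, ¬A, ¬B, ∃r.¬B, ∃r.∃r.C} (+ ∃-successors)
2. Hence C ⊑ (∃r.∃r.C ⊓ A): not entailed.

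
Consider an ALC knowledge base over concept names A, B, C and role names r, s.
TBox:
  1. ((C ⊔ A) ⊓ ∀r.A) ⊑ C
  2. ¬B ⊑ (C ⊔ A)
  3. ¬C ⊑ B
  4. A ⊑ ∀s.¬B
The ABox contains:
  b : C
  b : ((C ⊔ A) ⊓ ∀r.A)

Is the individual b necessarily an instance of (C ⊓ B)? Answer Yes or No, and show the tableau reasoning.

1. b : (C ⊓ B)?  L(b) = {C, ((C ⊔ A) ⊓ ∀r.A)} ∪ {(¬C ⊔ ¬B)}
   open: L(b) ⊇ {C, ¬A, ¬B, ∀r.A} — b ∉ (C ⊓ B) possible
2. Hence b : (C ⊓ B): not entailed.

No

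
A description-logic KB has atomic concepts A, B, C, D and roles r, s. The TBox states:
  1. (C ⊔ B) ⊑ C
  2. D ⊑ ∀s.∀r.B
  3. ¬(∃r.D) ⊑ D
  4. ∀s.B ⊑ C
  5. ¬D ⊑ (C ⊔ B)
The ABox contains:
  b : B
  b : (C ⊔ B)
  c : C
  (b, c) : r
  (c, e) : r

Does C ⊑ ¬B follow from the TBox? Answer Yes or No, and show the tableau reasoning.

1. C ⊑ ¬B  ⇔  (C ⊓ B) unsat w.r.t. T
   open: L(x₀) ⊇ {B, C, D, ∀s.∀r.B}
2. Hence C ⊑ ¬B: not entailed.

No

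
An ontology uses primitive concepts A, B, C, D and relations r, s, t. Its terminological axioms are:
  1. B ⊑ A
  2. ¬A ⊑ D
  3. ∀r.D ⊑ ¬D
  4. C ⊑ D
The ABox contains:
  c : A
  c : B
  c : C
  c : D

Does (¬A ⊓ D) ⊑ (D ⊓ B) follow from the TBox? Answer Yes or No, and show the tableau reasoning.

No

1. (¬A ⊓ D) ⊑ (D ⊓ B)  ⇔  ((¬A ⊓ D) ⊓ (¬D ⊔ ¬B)) unsat w.r.t. T
   open: L(x₀) ⊇ {D, ¬A, ¬B, ∃r.¬D} (+ ∃-successors)
2. Hence (¬A ⊓ D) ⊑ (D ⊓ B): not entailed.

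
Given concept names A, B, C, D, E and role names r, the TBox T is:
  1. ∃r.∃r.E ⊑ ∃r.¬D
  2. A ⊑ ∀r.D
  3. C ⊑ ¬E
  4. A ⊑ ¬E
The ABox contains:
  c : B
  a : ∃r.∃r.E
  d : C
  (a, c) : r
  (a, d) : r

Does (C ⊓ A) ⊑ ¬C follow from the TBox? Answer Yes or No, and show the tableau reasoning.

1. (C ⊓ A) ⊑ ¬C  ⇔  ((C ⊓ A) ⊓ C) unsat w.r.t. T
   apply at x₀: A⊑∀r.D; C⊑¬E; A⊑¬E
   open: L(x₀) ⊇ {A, C, ¬E, ∀r.D, ∀r.∀r.¬E}
2. Hence (C ⊓ A) ⊑ ¬C: not entailed.

No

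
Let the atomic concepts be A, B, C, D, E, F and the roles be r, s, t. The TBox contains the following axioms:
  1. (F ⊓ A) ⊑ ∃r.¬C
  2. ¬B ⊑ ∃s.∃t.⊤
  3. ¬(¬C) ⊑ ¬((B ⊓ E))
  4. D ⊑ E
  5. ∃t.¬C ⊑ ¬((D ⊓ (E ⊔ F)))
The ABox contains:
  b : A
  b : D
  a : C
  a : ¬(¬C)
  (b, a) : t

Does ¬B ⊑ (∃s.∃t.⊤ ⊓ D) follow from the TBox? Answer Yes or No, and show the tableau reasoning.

1. ¬B ⊑ (∃s.∃t.⊤ ⊓ D)  ⇔  (¬B ⊓ (∀s.∀t.⊥ ⊔ ¬D)) unsat w.r.t. T
   apply at x₀: ¬B⊑∃s.∃t.⊤
   open: L(x₀) ⊇ {¬B, ¬C, ¬D, ¬F, ∀t.C, …} (+ ∃-successors)
2. Hence ¬B ⊑ (∃s.∃t.⊤ ⊓ D): not entailed.

No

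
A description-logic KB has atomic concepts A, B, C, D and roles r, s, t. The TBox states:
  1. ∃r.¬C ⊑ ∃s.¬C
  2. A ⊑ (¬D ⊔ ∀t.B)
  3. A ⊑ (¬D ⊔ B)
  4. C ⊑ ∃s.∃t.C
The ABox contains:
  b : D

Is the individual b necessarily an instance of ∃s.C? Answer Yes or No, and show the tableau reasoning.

No

1. b : ∃s.C?  L(b) = {D} ∪ {∀s.¬C}
   open: L(b) ⊇ {D, ¬A, ¬C, ∀r.C, ∀s.¬C} — b ∉ ∃s.C possible
2. Hence b : ∃s.C: not entailed.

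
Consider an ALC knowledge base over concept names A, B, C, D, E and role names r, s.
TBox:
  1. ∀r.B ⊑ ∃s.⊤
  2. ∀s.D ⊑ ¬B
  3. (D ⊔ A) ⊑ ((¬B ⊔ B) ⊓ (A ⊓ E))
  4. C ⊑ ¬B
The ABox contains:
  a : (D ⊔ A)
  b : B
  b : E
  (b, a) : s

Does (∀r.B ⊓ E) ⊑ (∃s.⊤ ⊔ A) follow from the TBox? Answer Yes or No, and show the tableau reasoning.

Yes

1. (∀r.B ⊓ E) ⊑ (∃s.⊤ ⊔ A)  ⇔  ((∀r.B ⊓ E) ⊓ (∀s.⊥ ⊓ ¬A)) unsat w.r.t. T
   all branches close; clash {A, ¬A} at x₀
2. Hence (∀r.B ⊓ E) ⊑ (∃s.⊤ ⊔ A): entailed.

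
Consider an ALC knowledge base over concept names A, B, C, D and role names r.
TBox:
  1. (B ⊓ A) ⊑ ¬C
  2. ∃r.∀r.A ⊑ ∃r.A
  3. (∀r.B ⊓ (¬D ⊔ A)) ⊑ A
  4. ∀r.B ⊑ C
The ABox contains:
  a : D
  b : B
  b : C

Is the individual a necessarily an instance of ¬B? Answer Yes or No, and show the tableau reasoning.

1. a : ¬B?  L(a) = {D} ∪ {B}
   open: L(a) ⊇ {B, D, ¬A, ∀r.∃r.¬A, ∃r.¬B} (+ ∃-successors) — a ∉ ¬B possible
2. Hence a : ¬B: not entailed.

No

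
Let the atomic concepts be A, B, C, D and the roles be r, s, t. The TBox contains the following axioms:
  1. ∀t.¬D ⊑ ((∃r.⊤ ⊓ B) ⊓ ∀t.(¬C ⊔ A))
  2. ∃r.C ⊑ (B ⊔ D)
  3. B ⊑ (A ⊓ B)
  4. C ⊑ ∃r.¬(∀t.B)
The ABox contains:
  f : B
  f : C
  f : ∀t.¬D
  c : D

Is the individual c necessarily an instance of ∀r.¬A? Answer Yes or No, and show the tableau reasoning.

No

1. c : ∀r.¬A?  L(c) = {D} ∪ {∃r.A}
   open: L(c) ⊇ {D, ¬B, ¬C, ∀r.¬C, ∃r.A, …} (+ ∃-successors) — c ∉ ∀r.¬A possible
2. Hence c : ∀r.¬A: not entailed.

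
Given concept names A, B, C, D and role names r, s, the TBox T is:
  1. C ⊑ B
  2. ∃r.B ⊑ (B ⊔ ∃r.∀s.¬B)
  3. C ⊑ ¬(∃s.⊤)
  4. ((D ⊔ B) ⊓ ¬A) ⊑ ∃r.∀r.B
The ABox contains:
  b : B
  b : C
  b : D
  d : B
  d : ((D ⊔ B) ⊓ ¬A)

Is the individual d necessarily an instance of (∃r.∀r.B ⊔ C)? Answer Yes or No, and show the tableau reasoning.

Yes

1. d : (∃r.∀r.B ⊔ C)?  L(d) = {B, ((D ⊔ B) ⊓ ¬A)} ∪ {(∀r.∃r.¬B ⊓ ¬C)}
   clash {B, ¬B} at an ∃-successor — d ∈ (∃r.∀r.B ⊔ C)
2. Hence d : (∃r.∀r.B ⊔ C): entailed.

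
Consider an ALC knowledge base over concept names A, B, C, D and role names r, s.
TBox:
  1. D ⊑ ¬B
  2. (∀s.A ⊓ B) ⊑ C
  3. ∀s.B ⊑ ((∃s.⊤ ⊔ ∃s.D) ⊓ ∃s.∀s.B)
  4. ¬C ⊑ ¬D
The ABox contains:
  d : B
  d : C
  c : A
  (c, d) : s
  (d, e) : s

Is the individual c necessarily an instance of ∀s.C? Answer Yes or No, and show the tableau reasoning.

1. c : ∀s.C?  L(c) = {A} ∪ {∃s.¬C}
   open: L(c) ⊇ {A, C, ¬D, ∃s.¬B, ∃s.¬C} (+ ∃-successors) — c ∉ ∀s.C possible
2. Hence c : ∀s.C: not entailed.

No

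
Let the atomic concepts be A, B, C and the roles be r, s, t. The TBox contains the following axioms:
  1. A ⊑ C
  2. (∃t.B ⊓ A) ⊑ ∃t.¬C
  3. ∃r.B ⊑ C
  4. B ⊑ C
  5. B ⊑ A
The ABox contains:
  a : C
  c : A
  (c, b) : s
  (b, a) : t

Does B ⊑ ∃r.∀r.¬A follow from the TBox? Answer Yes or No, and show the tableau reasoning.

1. B ⊑ ∃r.∀r.¬A  ⇔  (B ⊓ ∀r.∃r.A) unsat w.r.t. T
   apply at x₀: B⊑C; B⊑A
   open: L(x₀) ⊇ {A, B, C, ∀r.∃r.A, ∀t.¬B}
2. Hence B ⊑ ∃r.∀r.¬A: not entailed.

No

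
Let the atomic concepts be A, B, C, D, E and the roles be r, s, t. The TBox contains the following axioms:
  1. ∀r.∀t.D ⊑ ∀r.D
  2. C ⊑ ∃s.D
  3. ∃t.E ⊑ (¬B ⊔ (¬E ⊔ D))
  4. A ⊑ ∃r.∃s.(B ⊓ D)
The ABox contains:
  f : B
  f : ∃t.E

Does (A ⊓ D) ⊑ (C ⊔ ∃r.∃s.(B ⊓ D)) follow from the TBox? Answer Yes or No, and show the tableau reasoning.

Yes

1. (A ⊓ D) ⊑ (C ⊔ ∃r.∃s.(B ⊓ D))  ⇔  ((A ⊓ D) ⊓ (¬C ⊓ ∀r.∀s.(¬B ⊔ ¬D))) unsat w.r.t. T
   all branches close; clash {D, ¬D} at an ∃-successor
2. Hence (A ⊓ D) ⊑ (C ⊔ ∃r.∃s.(B ⊓ D)): entailed.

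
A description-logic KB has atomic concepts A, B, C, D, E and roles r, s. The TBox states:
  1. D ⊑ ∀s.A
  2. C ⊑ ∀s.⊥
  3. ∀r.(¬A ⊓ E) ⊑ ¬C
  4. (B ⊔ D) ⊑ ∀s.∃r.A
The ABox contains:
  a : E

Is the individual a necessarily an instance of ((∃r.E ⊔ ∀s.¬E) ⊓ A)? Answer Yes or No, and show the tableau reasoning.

No

1. a : ((∃r.E ⊔ ∀s.¬E) ⊓ A)?  L(a) = {E} ∪ {((∀r.¬E ⊓ ∃s.E) ⊔ ¬A)}
   open: L(a) ⊇ {E, ¬B, ¬C, ¬D, ∀r.¬E, …} (+ ∃-successors) — a ∉ ((∃r.E ⊔ ∀s.¬E) ⊓ A) possible
2. Hence a : ((∃r.E ⊔ ∀s.¬E) ⊓ A): not entailed.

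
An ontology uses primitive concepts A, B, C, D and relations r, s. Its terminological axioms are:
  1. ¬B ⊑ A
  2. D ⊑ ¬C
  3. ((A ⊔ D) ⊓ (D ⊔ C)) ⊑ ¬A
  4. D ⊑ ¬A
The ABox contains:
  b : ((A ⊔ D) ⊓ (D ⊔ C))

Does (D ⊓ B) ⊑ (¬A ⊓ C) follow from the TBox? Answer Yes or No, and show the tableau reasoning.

1. (D ⊓ B) ⊑ (¬A ⊓ C)  ⇔  ((D ⊓ B) ⊓ (A ⊔ ¬C)) unsat w.r.t. T
   apply at x₀: D⊑¬C; D⊑¬A
   open: L(x₀) ⊇ {B, D, ¬A, ¬C}
2. Hence (D ⊓ B) ⊑ (¬A ⊓ C): not entailed.

No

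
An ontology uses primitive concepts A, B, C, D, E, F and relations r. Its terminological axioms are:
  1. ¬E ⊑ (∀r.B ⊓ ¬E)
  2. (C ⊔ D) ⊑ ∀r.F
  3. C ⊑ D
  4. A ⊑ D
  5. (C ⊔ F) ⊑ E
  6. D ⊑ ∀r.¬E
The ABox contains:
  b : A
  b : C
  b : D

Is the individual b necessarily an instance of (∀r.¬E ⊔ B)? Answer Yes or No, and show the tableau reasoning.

Yes

1. b : (∀r.¬E ⊔ B)?  L(b) = {A, C, D} ∪ {(∃r.E ⊓ ¬B)}
   clash {E, ¬E} at an ∃-successor — b ∈ (∀r.¬E ⊔ B)
2. Hence b : (∀r.¬E ⊔ B): entailed.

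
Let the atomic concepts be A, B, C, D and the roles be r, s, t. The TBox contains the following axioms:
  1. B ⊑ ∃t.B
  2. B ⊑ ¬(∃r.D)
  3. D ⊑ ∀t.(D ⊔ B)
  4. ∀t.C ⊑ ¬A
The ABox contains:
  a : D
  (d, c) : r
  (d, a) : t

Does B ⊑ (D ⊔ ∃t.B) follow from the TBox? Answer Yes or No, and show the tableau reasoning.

Yes

1. B ⊑ (D ⊔ ∃t.B)  ⇔  (B ⊓ (¬D ⊓ ∀t.¬B)) unsat w.r.t. T
   all branches close; clash {B, ¬B} at an ∃-successor
2. Hence B ⊑ (D ⊔ ∃t.B): entailed.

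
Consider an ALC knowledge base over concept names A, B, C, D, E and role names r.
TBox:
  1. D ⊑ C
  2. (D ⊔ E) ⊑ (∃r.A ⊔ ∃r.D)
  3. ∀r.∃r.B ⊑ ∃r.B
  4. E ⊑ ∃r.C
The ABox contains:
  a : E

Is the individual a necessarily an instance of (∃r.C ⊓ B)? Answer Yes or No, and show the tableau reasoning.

No

1. a : (∃r.C ⊓ B)?  L(a) = {E} ∪ {(∀r.¬C ⊔ ¬B)}
   apply at a: E⊑∃r.C
   open: L(a) ⊇ {E, ¬B, ¬D, ∃r.A, ∃r.C, …} (+ ∃-successors) — a ∉ (∃r.C ⊓ B) possible
2. Hence a : (∃r.C ⊓ B): not entailed.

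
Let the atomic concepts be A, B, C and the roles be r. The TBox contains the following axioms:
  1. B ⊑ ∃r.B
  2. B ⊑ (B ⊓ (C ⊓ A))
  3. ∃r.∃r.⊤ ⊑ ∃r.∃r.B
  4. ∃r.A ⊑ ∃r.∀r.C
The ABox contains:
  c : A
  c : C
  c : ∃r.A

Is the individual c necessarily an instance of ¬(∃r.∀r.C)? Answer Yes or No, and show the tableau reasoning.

1. c : ¬(∃r.∀r.C)?  L(c) = {A, C, ∃r.A} ∪ {∃r.∀r.C}
   open: L(c) ⊇ {A, C, ¬B, ∀r.∀r.⊥, ∃r.A, …} (+ ∃-successors) — c ∉ ¬(∃r.∀r.C) possible
2. Hence c : ¬(∃r.∀r.C): not entailed.

No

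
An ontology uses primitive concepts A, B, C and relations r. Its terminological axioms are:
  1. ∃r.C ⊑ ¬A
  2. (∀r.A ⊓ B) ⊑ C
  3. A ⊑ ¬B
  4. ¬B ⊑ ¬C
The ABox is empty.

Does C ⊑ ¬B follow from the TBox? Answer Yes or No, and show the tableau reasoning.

1. C ⊑ ¬B  ⇔  (C ⊓ B) unsat w.r.t. T
   open: L(x₀) ⊇ {B, C, ¬A}
2. Hence C ⊑ ¬B: not entailed.

No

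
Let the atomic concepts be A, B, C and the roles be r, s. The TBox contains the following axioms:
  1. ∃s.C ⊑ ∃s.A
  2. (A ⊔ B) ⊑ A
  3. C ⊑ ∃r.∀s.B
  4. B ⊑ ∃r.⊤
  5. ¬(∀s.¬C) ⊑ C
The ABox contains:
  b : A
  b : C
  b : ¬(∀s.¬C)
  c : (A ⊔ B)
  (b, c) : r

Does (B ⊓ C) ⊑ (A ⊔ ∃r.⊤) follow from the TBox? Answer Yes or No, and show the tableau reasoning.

1. (B ⊓ C) ⊑ (A ⊔ ∃r.⊤)  ⇔  ((B ⊓ C) ⊓ (¬A ⊓ ∀r.⊥)) unsat w.r.t. T
   all branches close; clash {A, ¬A} at x₀
2. Hence (B ⊓ C) ⊑ (A ⊔ ∃r.⊤): entailed.

Yes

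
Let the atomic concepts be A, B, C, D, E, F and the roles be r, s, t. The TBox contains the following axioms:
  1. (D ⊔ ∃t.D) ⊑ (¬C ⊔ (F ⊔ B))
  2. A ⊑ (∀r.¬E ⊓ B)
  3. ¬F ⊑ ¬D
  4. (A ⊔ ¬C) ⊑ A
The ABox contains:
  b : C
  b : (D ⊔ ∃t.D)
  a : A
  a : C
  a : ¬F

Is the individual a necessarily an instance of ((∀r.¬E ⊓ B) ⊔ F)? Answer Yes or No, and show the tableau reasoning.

Yes

1. a : ((∀r.¬E ⊓ B) ⊔ F)?  L(a) = {A, C, ¬F} ∪ {((∃r.E ⊔ ¬B) ⊓ ¬F)}
   clash {B, ¬B} at a — a ∈ ((∀r.¬E ⊓ B) ⊔ F)
2. Hence a : ((∀r.¬E ⊓ B) ⊔ F): entailed.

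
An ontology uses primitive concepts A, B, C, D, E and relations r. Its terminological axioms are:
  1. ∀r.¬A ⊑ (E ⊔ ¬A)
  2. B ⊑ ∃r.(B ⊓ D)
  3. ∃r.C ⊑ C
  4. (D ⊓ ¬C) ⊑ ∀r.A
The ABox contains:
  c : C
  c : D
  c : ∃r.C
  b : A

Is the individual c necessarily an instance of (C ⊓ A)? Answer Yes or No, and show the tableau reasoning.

No

1. c : (C ⊓ A)?  L(c) = {C, D, ∃r.C} ∪ {(¬C ⊔ ¬A)}
   open: L(c) ⊇ {C, D, ¬A, ¬B, ∃r.A, …} (+ ∃-successors) — c ∉ (C ⊓ A) possible
2. Hence c : (C ⊓ A): not entailed.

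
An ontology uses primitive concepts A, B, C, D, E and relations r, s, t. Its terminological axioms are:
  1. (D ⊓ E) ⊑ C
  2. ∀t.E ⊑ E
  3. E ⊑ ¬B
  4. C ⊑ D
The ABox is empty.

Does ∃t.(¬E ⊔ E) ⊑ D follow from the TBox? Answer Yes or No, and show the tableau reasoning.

1. ∃t.(¬E ⊔ E) ⊑ D  ⇔  (∃t.(¬E ⊔ E) ⊓ ¬D) unsat w.r.t. T
   open: L(x₀) ⊇ {¬C, ¬D, ¬E, ∃t.(¬E ⊔ E), ∃t.¬E} (+ ∃-successors)
2. Hence ∃t.(¬E ⊔ E) ⊑ D: not entailed.

No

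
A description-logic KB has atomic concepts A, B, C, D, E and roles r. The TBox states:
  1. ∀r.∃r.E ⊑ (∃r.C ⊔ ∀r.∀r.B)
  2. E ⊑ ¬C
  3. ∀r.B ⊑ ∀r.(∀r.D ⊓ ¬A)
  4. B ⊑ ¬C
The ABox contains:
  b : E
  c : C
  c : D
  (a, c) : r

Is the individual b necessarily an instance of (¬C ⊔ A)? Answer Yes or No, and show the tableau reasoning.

1. b : (¬C ⊔ A)?  L(b) = {E} ∪ {(C ⊓ ¬A)}
   clash {C, ¬C} at b — b ∈ (¬C ⊔ A)
2. Hence b : (¬C ⊔ A): entailed.

Yes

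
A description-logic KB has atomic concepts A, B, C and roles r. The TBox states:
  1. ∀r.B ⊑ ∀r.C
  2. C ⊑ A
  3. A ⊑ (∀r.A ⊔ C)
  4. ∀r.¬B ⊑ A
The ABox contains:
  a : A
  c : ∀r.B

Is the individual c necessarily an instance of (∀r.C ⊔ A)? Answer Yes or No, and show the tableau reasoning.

Yes

1. c : (∀r.C ⊔ A)?  L(c) = {∀r.B} ∪ {(∃r.¬C ⊓ ¬A)}
   clash {A, ¬A} at c — c ∈ (∀r.C ⊔ A)
2. Hence c : (∀r.C ⊔ A): entailed.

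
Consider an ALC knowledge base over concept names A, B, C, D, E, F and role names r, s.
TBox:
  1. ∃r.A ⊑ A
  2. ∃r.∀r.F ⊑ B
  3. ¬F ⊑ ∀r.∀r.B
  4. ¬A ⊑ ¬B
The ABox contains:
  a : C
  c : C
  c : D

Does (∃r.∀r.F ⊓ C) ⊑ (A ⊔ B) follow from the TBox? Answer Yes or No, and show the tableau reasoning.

Yes

1. (∃r.∀r.F ⊓ C) ⊑ (A ⊔ B)  ⇔  ((∃r.∀r.F ⊓ C) ⊓ (¬A ⊓ ¬B)) unsat w.r.t. T
   all branches close; clash {A, ¬A} at x₀
2. Hence (∃r.∀r.F ⊓ C) ⊑ (A ⊔ B): entailed.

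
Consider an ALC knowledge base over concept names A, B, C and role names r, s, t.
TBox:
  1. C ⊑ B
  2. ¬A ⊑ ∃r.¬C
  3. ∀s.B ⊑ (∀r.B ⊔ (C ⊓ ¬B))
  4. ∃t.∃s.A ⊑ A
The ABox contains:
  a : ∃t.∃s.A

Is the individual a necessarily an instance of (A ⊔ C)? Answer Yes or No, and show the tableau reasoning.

Yes

1. a : (A ⊔ C)?  L(a) = {∃t.∃s.A} ∪ {(¬A ⊓ ¬C)}
   clash {A, ¬A} at a — a ∈ (A ⊔ C)
2. Hence a : (A ⊔ C): entailed.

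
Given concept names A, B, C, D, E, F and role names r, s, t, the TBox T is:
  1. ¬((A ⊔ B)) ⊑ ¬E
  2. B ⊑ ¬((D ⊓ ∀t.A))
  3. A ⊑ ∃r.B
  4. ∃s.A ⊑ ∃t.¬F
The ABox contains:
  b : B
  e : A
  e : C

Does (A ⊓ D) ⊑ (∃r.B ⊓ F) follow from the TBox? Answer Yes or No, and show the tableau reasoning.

1. (A ⊓ D) ⊑ (∃r.B ⊓ F)  ⇔  ((A ⊓ D) ⊓ (∀r.¬B ⊔ ¬F)) unsat w.r.t. T
   apply at x₀: A⊑∃r.B
   open: L(x₀) ⊇ {A, D, ¬B, ¬F, ∀s.¬A, …} (+ ∃-successors)
2. Hence (A ⊓ D) ⊑ (∃r.B ⊓ F): not entailed.

No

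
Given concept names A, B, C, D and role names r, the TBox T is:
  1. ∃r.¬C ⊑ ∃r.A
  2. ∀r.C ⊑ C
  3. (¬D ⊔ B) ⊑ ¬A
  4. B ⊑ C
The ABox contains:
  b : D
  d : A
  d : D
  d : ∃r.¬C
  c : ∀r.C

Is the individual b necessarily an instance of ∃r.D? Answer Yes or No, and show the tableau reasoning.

No

1. b : ∃r.D?  L(b) = {D} ∪ {∀r.¬D}
   open: L(b) ⊇ {C, D, ¬B, ∀r.C, ∀r.¬D} — b ∉ ∃r.D possible
2. Hence b : ∃r.D: not entailed.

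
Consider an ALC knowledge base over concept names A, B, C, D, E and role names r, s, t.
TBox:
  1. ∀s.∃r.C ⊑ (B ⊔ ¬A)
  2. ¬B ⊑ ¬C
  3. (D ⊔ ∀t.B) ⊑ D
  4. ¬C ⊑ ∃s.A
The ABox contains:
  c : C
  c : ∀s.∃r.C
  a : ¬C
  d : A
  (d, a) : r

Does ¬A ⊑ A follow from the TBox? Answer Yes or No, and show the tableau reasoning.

1. ¬A ⊑ A  ⇔  (¬A ⊓ ¬A) unsat w.r.t. T
   open: L(x₀) ⊇ {B, C, ¬A, ¬D, ∃s.∀r.¬C, …} (+ ∃-successors)
2. Hence ¬A ⊑ A: not entailed.

No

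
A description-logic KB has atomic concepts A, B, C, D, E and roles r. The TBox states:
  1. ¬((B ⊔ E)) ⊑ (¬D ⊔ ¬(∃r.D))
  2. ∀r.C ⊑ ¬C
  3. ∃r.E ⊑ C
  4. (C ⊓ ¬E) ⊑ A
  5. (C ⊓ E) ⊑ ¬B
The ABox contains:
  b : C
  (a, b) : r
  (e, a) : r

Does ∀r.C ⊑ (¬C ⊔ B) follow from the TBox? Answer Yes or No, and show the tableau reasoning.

1. ∀r.C ⊑ (¬C ⊔ B)  ⇔  (∀r.C ⊓ (C ⊓ ¬B)) unsat w.r.t. T
   all branches close; clash {C, ¬C} at x₀
2. Hence ∀r.C ⊑ (¬C ⊔ B): entailed.

Yes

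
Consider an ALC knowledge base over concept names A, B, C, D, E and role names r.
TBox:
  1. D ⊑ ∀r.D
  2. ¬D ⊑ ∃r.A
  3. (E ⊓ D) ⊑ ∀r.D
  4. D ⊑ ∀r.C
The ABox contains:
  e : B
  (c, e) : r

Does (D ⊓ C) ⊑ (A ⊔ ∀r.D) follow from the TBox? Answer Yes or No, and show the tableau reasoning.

1. (D ⊓ C) ⊑ (A ⊔ ∀r.D)  ⇔  ((D ⊓ C) ⊓ (¬A ⊓ ∃r.¬D)) unsat w.r.t. T
   all branches close; clash {D, ¬D} at an ∃-successor
2. Hence (D ⊓ C) ⊑ (A ⊔ ∀r.D): entailed.

Yes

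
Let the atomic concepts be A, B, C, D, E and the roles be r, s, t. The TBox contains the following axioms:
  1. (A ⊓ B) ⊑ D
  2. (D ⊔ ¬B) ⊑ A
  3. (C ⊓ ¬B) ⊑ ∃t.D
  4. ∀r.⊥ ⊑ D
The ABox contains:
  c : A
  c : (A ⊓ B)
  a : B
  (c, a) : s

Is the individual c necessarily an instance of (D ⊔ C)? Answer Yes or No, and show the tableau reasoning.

Yes

1. c : (D ⊔ C)?  L(c) = {A, (A ⊓ B)} ∪ {(¬D ⊓ ¬C)}
   clash {D, ¬D} at c — c ∈ (D ⊔ C)
2. Hence c : (D ⊔ C): entailed.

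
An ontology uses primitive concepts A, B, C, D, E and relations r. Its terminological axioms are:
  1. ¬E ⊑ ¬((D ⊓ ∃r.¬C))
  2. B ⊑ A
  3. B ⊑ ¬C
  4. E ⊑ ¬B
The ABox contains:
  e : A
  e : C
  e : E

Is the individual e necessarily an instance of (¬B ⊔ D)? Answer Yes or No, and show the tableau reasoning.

1. e : (¬B ⊔ D)?  L(e) = {A, C, E} ∪ {(B ⊓ ¬D)}
   clash {C, ¬C} at e — e ∈ (¬B ⊔ D)
2. Hence e : (¬B ⊔ D): entailed.

Yes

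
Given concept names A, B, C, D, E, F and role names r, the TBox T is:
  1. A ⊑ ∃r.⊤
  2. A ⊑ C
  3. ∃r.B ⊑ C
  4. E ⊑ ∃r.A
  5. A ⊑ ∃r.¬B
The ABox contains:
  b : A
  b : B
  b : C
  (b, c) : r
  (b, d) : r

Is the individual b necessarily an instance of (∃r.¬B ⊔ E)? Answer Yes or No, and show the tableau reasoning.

1. b : (∃r.¬B ⊔ E)?  L(b) = {A, B, C} ∪ {(∀r.B ⊓ ¬E)}
   clash {B, ¬B} at an ∃-successor — b ∈ (∃r.¬B ⊔ E)
2. Hence b : (∃r.¬B ⊔ E): entailed.

Yes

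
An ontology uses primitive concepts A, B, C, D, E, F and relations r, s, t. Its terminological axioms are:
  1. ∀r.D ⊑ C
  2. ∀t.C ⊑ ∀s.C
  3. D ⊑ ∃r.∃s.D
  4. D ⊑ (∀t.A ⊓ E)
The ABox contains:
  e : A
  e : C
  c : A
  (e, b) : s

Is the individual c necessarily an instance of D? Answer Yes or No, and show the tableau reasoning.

1. c : D?  L(c) = {A} ∪ {¬D}
   open: L(c) ⊇ {A, ¬D, ∃r.¬D, ∃t.¬C} (+ ∃-successors) — c ∉ D possible
2. Hence c : D: not entailed.

No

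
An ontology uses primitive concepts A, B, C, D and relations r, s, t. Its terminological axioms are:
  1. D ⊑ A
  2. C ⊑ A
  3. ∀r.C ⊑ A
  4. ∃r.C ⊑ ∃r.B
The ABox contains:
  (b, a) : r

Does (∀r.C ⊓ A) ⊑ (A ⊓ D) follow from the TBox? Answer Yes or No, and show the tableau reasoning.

1. (∀r.C ⊓ A) ⊑ (A ⊓ D)  ⇔  ((∀r.C ⊓ A) ⊓ (¬A ⊔ ¬D)) unsat w.r.t. T
   open: L(x₀) ⊇ {A, ¬D, ∀r.C, ∀r.¬C}
2. Hence (∀r.C ⊓ A) ⊑ (A ⊓ D): not entailed.

No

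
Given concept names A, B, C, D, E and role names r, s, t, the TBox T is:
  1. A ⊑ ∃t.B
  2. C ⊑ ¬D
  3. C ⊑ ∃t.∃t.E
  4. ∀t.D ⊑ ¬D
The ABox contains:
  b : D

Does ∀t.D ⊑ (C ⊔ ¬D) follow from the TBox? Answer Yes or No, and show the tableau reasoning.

Yes

1. ∀t.D ⊑ (C ⊔ ¬D)  ⇔  (∀t.D ⊓ (¬C ⊓ D)) unsat w.r.t. T
   all branches close; clash {D, ¬D} at x₀
2. Hence ∀t.D ⊑ (C ⊔ ¬D): entailed.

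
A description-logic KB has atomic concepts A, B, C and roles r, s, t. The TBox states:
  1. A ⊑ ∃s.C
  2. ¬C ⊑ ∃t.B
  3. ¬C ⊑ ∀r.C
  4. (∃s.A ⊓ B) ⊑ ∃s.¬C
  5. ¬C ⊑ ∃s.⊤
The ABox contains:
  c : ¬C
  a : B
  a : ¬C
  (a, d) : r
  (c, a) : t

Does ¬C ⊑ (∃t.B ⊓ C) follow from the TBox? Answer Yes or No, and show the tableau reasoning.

No

1. ¬C ⊑ (∃t.B ⊓ C)  ⇔  (¬C ⊓ (∀t.¬B ⊔ ¬C)) unsat w.r.t. T
   apply at x₀: ¬C⊑∃t.B; ¬C⊑∀r.C; ¬C⊑∃s.⊤
   open: L(x₀) ⊇ {¬A, ¬C, ∀r.C, ∀s.¬A, ∃s.⊤, …} (+ ∃-successors)
2. Hence ¬C ⊑ (∃t.B ⊓ C): not entailed.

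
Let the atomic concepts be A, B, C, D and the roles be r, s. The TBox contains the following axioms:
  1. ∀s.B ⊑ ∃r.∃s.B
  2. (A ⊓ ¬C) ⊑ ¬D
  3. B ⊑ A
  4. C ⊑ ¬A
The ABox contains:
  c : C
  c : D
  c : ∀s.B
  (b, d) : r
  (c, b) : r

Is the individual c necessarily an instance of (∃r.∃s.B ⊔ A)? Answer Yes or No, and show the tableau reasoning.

1. c : (∃r.∃s.B ⊔ A)?  L(c) = {C, D, ∀s.B} ∪ {(∀r.∀s.¬B ⊓ ¬A)}
   clash {A, ¬A} at c — c ∈ (∃r.∃s.B ⊔ A)
2. Hence c : (∃r.∃s.B ⊔ A): entailed.

Yes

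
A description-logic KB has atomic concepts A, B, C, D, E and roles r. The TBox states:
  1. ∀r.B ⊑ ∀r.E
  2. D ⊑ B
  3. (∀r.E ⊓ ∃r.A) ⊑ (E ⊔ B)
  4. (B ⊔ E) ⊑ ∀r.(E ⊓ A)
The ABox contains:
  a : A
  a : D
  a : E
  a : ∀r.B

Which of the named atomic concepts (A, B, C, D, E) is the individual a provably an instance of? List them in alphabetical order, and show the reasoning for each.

{A, B, D, E}

1. a : A?  L(a) = {A, D, E, ∀r.B} ∪ {¬A}
   clash {A, ¬A} at a — a ∈ A
2. a : B?  L(a) = {A, D, E, ∀r.B} ∪ {¬B}
   clash {B, ¬B} at a — a ∈ B
3. a : C?  L(a) = {A, D, E, ∀r.B} ∪ {¬C}
   apply at a: ∀r.B⊑∀r.E; D⊑B
   open: L(a) ⊇ {A, B, D, E, ¬C, …} — a ∉ C possible
4. a : D?  L(a) = {A, D, E, ∀r.B} ∪ {¬D}
   clash {D, ¬D} at a — a ∈ D
5. a : E?  L(a) = {A, D, E, ∀r.B} ∪ {¬E}
   clash {E, ¬E} at a — a ∈ E
6. Entailed for a: {A, B, D, E}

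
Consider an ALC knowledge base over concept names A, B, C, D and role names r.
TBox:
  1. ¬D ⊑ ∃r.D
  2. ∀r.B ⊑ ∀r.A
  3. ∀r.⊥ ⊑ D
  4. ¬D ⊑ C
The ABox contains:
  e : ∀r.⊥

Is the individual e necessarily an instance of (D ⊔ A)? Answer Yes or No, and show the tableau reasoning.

Yes

1. e : (D ⊔ A)?  L(e) = {∀r.⊥} ∪ {(¬D ⊓ ¬A)}
   clash {D, ¬D} at e — e ∈ (D ⊔ A)
2. Hence e : (D ⊔ A): entailed.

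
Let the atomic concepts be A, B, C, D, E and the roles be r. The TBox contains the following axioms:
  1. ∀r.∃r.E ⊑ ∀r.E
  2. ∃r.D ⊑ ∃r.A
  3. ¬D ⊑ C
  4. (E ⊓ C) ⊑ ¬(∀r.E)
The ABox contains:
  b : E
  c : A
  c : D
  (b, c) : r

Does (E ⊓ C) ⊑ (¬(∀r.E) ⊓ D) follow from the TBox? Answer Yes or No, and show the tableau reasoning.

No

1. (E ⊓ C) ⊑ (¬(∀r.E) ⊓ D)  ⇔  ((E ⊓ C) ⊓ (∀r.E ⊔ ¬D)) unsat w.r.t. T
   apply at x₀: (E ⊓ C)⊑¬(∀r.E)
   open: L(x₀) ⊇ {C, E, ¬D, ∀r.¬D, ∃r.¬E, …} (+ ∃-successors)
2. Hence (E ⊓ C) ⊑ (¬(∀r.E) ⊓ D): not entailed.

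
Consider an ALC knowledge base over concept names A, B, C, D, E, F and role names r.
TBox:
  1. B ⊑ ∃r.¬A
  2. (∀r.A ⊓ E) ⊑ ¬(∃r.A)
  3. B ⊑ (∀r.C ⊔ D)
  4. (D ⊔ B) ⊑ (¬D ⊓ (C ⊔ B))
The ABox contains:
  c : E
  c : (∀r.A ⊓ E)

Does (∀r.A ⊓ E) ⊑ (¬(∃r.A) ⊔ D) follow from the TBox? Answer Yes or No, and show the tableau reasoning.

Yes

1. (∀r.A ⊓ E) ⊑ (¬(∃r.A) ⊔ D)  ⇔  ((∀r.A ⊓ E) ⊓ (∃r.A ⊓ ¬D)) unsat w.r.t. T
   all branches close; clash {D, ¬D} at x₀
2. Hence (∀r.A ⊓ E) ⊑ (¬(∃r.A) ⊔ D): entailed.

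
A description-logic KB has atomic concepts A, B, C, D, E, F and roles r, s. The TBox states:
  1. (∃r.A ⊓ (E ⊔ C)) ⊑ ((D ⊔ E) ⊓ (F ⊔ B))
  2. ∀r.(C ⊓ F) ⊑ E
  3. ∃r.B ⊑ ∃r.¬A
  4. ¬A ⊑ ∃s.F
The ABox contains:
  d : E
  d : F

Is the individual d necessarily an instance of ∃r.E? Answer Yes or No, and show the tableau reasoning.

No

1. d : ∃r.E?  L(d) = {E, F} ∪ {∀r.¬E}
   open: L(d) ⊇ {A, E, F, ∀r.¬A, ∀r.¬B, …} — d ∉ ∃r.E possible
2. Hence d : ∃r.E: not entailed.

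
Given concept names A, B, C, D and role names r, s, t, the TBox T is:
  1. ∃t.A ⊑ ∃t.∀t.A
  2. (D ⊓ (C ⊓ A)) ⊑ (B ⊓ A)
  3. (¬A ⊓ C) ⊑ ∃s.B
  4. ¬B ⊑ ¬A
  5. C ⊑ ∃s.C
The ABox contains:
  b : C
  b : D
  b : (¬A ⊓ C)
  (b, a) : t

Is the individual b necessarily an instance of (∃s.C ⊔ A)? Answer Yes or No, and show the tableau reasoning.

Yes

1. b : (∃s.C ⊔ A)?  L(b) = {C, D, (¬A ⊓ C)} ∪ {(∀s.¬C ⊓ ¬A)}
   clash {A, ¬A} at b — b ∈ (∃s.C ⊔ A)
2. Hence b : (∃s.C ⊔ A): entailed.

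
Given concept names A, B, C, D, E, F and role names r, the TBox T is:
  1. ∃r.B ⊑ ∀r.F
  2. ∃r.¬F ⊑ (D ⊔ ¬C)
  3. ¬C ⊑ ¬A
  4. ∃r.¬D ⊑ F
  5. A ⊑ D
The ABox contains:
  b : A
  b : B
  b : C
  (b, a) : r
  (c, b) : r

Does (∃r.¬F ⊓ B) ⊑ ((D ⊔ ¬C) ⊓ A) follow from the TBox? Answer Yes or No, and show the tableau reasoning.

1. (∃r.¬F ⊓ B) ⊑ ((D ⊔ ¬C) ⊓ A)  ⇔  ((∃r.¬F ⊓ B) ⊓ ((¬D ⊓ C) ⊔ ¬A)) unsat w.r.t. T
   apply at x₀: ∃r.¬F⊑(D ⊔ ¬C)
   open: L(x₀) ⊇ {B, C, D, ¬A, ∀r.D, …} (+ ∃-successors)
2. Hence (∃r.¬F ⊓ B) ⊑ ((D ⊔ ¬C) ⊓ A): not entailed.

No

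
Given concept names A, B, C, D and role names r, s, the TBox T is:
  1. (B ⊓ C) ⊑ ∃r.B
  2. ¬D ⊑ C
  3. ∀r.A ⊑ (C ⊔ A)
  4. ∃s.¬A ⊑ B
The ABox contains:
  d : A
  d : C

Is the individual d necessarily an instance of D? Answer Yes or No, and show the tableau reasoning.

No

1. d : D?  L(d) = {A, C} ∪ {¬D}
   open: L(d) ⊇ {A, C, ¬B, ¬D, ∀s.A, …} (+ ∃-successors) — d ∉ D possible
2. Hence d : D: not entailed.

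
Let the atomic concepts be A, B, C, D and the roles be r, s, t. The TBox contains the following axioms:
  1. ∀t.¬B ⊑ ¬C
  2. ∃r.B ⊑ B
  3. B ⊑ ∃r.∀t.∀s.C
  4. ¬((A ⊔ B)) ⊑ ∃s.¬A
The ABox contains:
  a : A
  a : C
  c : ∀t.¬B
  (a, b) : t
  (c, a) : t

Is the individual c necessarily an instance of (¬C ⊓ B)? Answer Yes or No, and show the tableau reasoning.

1. c : (¬C ⊓ B)?  L(c) = {∀t.¬B} ∪ {(C ⊔ ¬B)}
   apply at c: ∀t.¬B⊑¬C
   open: L(c) ⊇ {A, ¬B, ¬C, ∀r.¬B, ∀t.¬B} — c ∉ (¬C ⊓ B) possible
2. Hence c : (¬C ⊓ B): not entailed.

No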